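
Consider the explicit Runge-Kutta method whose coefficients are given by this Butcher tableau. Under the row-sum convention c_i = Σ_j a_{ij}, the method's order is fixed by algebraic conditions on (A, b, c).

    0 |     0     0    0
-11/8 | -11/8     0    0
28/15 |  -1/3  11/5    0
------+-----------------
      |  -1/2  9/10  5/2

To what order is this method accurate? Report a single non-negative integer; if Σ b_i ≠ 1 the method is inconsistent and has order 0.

b = (-1/2, 9/10, 5/2)
c = (0, -11/8, 28/15)
Ac = (0, 0, -121/40)
Σ b_i: (-1/2)·1 + 9/10·1 + 5/2·1 = 29/10 ≠ 1 ⇒ order 0.

0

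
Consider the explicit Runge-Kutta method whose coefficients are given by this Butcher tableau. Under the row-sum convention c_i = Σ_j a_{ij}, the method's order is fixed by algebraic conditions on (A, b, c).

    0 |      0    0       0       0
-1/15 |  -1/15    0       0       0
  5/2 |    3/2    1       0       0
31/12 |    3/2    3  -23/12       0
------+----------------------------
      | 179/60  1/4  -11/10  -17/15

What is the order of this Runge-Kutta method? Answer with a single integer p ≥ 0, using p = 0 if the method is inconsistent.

1

b = (179/60, 1/4, -11/10, -17/15)
c = (0, -1/15, 5/2, 31/12)
Ac = (0, 0, -1/15, -599/120)
Σ b_i: 179/60·1 + 1/4·1 + (-11/10)·1 + (-17/15)·1 = 1 ✓
b·c: 1/4·(-1/15) + (-11/10)·5/2 + (-17/15)·31/12 = -205/36 ≠ 1/2 ⇒ order 1.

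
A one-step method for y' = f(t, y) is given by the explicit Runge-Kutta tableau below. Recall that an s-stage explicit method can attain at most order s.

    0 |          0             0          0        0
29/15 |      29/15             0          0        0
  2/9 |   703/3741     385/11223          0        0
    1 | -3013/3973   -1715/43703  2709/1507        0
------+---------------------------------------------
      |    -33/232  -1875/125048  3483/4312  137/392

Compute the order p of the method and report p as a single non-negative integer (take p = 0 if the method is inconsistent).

4

b = (-33/232, -1875/125048, 3483/4312, 137/392)
c = (0, 29/15, 2/9, 1)
Ac = (0, 0, 77/1161, 133/411)
Σ b_i: (-33/232)·1 + (-1875/125048)·1 + 3483/4312·1 + 137/392·1 = 1 ✓
b·c: (-1875/125048)·29/15 + 3483/4312·2/9 + 137/392·1 = 1/2 ✓
b·c²: (-1875/125048)·841/225 + 3483/4312·4/81 + 137/392·1 = 1/3 ✓
b·Ac: 3483/4312·77/1161 + 137/392·133/411 = 1/6 ✓
b·c³: (-1875/125048)·24389/3375 + 3483/4312·8/729 + 137/392·1 = 1/4 ✓
b·(c∘Ac): 3483/4312·154/10449 + 137/392·133/411 = 1/8 ✓
b·Ac²: 3483/4312·2233/17415 + 137/392·(-119/2055) = 1/12 ✓
b·A²c: 137/392·49/411 = 1/24 ✓; 4 stages ⇒ order 4.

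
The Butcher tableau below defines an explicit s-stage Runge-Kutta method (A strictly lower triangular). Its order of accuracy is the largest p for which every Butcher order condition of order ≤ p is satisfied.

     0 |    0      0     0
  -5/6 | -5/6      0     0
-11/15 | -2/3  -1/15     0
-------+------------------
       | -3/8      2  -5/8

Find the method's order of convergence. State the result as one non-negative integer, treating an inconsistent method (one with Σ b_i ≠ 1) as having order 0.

1

b = (-3/8, 2, -5/8)
c = (0, -5/6, -11/15)
Ac = (0, 0, 1/18)
Σ b_i: (-3/8)·1 + 2·1 + (-5/8)·1 = 1 ✓
b·c: 2·(-5/6) + (-5/8)·(-11/15) = -29/24 ≠ 1/2 ⇒ order 1.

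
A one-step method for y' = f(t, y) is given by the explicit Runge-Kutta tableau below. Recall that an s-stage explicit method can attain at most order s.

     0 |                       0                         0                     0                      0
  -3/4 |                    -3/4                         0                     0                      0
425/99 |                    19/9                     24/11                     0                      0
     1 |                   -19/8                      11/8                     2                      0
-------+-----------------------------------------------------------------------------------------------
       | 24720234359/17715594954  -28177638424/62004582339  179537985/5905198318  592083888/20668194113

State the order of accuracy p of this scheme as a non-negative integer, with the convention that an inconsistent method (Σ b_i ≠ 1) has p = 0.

b = (24720234359/17715594954, -28177638424/62004582339, 179537985/5905198318, 592083888/20668194113)
c = (0, -3/4, 425/99, 1)
Ac = (0, 0, -18/11, 23933/3168)
Σ b_i: 24720234359/17715594954·1 + (-28177638424/62004582339)·1 + 179537985/5905198318·1 + 592083888/20668194113·1 = 1 ✓
b·c: (-28177638424/62004582339)·(-3/4) + 179537985/5905198318·425/99 + 592083888/20668194113·1 = 1/2 ✓
b·c²: (-28177638424/62004582339)·9/16 + 179537985/5905198318·180625/9801 + 592083888/20668194113·1 = 1/3 ✓
b·Ac: 179537985/5905198318·(-18/11) + 592083888/20668194113·23933/3168 = 1/6 ✓
b·c³: (-28177638424/62004582339)·(-27/64) + 179537985/5905198318·76765625/970299 + 592083888/20668194113·1 = 18420568938401/7015375601784 ≠ 1/4 ⇒ order 3.
b·(c∘Ac): 179537985/5905198318·(-850/121) + 592083888/20668194113·23933/3168 = 50315699/17715594954 ≠ 1/8
b·Ac²: 179537985/5905198318·27/22 + 592083888/20668194113·47210299/1254528 = 54772624874839/49107629212488 ≠ 1/12
b·A²c: 592083888/20668194113·(-36/11) = -1937729088/20668194113 ≠ 1/24

3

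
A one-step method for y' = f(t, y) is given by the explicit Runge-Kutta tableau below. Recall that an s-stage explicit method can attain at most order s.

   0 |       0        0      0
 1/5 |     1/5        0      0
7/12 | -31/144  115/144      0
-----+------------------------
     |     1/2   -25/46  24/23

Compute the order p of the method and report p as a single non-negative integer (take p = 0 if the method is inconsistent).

3

b = (1/2, -25/46, 24/23)
c = (0, 1/5, 7/12)
Ac = (0, 0, 23/144)
Σ b_i: 1/2·1 + (-25/46)·1 + 24/23·1 = 1 ✓
b·c: (-25/46)·1/5 + 24/23·7/12 = 1/2 ✓
b·c²: (-25/46)·1/25 + 24/23·49/144 = 1/3 ✓
b·Ac: 24/23·23/144 = 1/6 ✓; 3 stages ⇒ order 3.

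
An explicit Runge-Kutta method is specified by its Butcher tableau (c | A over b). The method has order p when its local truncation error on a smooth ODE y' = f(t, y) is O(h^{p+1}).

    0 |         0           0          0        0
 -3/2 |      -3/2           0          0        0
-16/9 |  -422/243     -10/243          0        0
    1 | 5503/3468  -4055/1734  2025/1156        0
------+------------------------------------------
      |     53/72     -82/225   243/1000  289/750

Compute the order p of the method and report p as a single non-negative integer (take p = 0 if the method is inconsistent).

b = (53/72, -82/225, 243/1000, 289/750)
c = (0, -3/2, -16/9, 1)
Ac = (0, 0, 5/81, 455/1156)
Σ b_i: 53/72·1 + (-82/225)·1 + 243/1000·1 + 289/750·1 = 1 ✓
b·c: (-82/225)·(-3/2) + 243/1000·(-16/9) + 289/750·1 = 1/2 ✓
b·c²: (-82/225)·9/4 + 243/1000·256/81 + 289/750·1 = 1/3 ✓
b·Ac: 243/1000·5/81 + 289/750·455/1156 = 1/6 ✓
b·c³: (-82/225)·(-27/8) + 243/1000·(-4096/729) + 289/750·1 = 1/4 ✓
b·(c∘Ac): 243/1000·(-80/729) + 289/750·455/1156 = 1/8 ✓
b·Ac²: 243/1000·(-5/54) + 289/750·635/2312 = 1/12 ✓
b·A²c: 289/750·125/1156 = 1/24 ✓; 4 stages ⇒ order 4.

4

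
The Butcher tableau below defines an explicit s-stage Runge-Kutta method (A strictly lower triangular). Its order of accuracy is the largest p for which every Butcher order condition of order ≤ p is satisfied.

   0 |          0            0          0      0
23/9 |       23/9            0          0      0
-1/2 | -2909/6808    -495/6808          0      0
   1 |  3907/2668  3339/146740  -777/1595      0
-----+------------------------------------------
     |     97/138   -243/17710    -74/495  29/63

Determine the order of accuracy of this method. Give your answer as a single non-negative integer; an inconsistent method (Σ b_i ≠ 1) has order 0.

b = (97/138, -243/17710, -74/495, 29/63)
c = (0, 23/9, -1/2, 1)
Ac = (0, 0, -55/296, 35/116)
Σ b_i: 97/138·1 + (-243/17710)·1 + (-74/495)·1 + 29/63·1 = 1 ✓
b·c: (-243/17710)·23/9 + (-74/495)·(-1/2) + 29/63·1 = 1/2 ✓
b·c²: (-243/17710)·529/81 + (-74/495)·1/4 + 29/63·1 = 1/3 ✓
b·Ac: (-74/495)·(-55/296) + 29/63·35/116 = 1/6 ✓
b·c³: (-243/17710)·12167/729 + (-74/495)·(-1/8) + 29/63·1 = 1/4 ✓
b·(c∘Ac): (-74/495)·55/592 + 29/63·35/116 = 1/8 ✓
b·Ac²: (-74/495)·(-1265/2664) + 29/63·7/261 = 1/12 ✓
b·A²c: 29/63·21/232 = 1/24 ✓; 4 stages ⇒ order 4.

4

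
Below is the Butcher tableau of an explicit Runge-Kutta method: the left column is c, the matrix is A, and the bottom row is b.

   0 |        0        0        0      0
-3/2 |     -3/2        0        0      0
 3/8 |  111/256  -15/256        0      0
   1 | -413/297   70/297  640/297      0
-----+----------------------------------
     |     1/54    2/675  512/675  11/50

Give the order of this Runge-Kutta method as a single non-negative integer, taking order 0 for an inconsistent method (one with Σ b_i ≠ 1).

4

b = (1/54, 2/675, 512/675, 11/50)
c = (0, -3/2, 3/8, 1)
Ac = (0, 0, 45/512, 5/11)
Σ b_i: 1/54·1 + 2/675·1 + 512/675·1 + 11/50·1 = 1 ✓
b·c: 2/675·(-3/2) + 512/675·3/8 + 11/50·1 = 1/2 ✓
b·c²: 2/675·9/4 + 512/675·9/64 + 11/50·1 = 1/3 ✓
b·Ac: 512/675·45/512 + 11/50·5/11 = 1/6 ✓
b·c³: 2/675·(-27/8) + 512/675·27/512 + 11/50·1 = 1/4 ✓
b·(c∘Ac): 512/675·135/4096 + 11/50·5/11 = 1/8 ✓
b·Ac²: 512/675·(-135/1024) + 11/50·5/6 = 1/12 ✓
b·A²c: 11/50·25/132 = 1/24 ✓; 4 stages ⇒ order 4.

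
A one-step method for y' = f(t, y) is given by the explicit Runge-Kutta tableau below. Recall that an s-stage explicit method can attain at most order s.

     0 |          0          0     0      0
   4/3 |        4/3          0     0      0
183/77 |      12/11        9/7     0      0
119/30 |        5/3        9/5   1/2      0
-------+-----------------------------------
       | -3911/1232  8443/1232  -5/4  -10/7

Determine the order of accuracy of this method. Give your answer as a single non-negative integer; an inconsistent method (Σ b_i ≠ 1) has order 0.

b = (-3911/1232, 8443/1232, -5/4, -10/7)
c = (0, 4/3, 183/77, 119/30)
Ac = (0, 0, 12/7, 2763/770)
Σ b_i: (-3911/1232)·1 + 8443/1232·1 + (-5/4)·1 + (-10/7)·1 = 1 ✓
b·c: 8443/1232·4/3 + (-5/4)·183/77 + (-10/7)·119/30 = 1/2 ✓
b·c²: 8443/1232·16/9 + (-5/4)·33489/5929 + (-10/7)·14161/900 = -18521539/1067220 ≠ 1/3 ⇒ order 2.
b·Ac: (-5/4)·12/7 + (-10/7)·2763/770 = -3918/539 ≠ 1/6

2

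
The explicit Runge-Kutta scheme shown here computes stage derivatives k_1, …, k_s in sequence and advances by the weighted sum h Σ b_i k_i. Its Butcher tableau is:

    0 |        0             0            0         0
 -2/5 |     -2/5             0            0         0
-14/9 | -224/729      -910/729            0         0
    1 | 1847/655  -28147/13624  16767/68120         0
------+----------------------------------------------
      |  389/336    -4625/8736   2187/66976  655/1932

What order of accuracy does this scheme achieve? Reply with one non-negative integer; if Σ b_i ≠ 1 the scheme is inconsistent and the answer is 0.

4

b = (389/336, -4625/8736, 2187/66976, 655/1932)
c = (0, -2/5, -14/9, 1)
Ac = (0, 0, 364/729, 581/1310)
Σ b_i: 389/336·1 + (-4625/8736)·1 + 2187/66976·1 + 655/1932·1 = 1 ✓
b·c: (-4625/8736)·(-2/5) + 2187/66976·(-14/9) + 655/1932·1 = 1/2 ✓
b·c²: (-4625/8736)·4/25 + 2187/66976·196/81 + 655/1932·1 = 1/3 ✓
b·Ac: 2187/66976·364/729 + 655/1932·581/1310 = 1/6 ✓
b·c³: (-4625/8736)·(-8/125) + 2187/66976·(-2744/729) + 655/1932·1 = 1/4 ✓
b·(c∘Ac): 2187/66976·(-5096/6561) + 655/1932·581/1310 = 1/8 ✓
b·Ac²: 2187/66976·(-728/3645) + 655/1932·868/3275 = 1/12 ✓
b·A²c: 655/1932·161/1310 = 1/24 ✓; 4 stages ⇒ order 4.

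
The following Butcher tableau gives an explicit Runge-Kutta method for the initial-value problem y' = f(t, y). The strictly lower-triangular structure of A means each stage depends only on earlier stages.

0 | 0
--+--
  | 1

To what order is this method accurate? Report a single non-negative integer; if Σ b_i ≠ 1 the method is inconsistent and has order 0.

b = (1)
c = (0)
Σ b_i: 1·1 = 1 ✓; 1 stage ⇒ order 1.

1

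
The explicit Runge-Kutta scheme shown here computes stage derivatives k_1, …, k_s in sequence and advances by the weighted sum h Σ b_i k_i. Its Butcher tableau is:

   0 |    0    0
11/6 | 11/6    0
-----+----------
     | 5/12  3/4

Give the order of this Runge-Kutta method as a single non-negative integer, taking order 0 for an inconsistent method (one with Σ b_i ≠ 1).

b = (5/12, 3/4)
c = (0, 11/6)
Σ b_i: 5/12·1 + 3/4·1 = 7/6 ≠ 1 ⇒ order 0.

0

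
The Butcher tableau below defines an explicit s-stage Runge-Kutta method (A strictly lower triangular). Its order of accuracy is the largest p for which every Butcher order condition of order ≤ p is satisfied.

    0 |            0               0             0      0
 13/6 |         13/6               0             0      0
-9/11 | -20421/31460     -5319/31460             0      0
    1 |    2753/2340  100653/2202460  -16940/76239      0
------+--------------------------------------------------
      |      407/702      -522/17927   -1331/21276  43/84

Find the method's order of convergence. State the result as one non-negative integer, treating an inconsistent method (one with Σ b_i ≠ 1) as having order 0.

b = (407/702, -522/17927, -1331/21276, 43/84)
c = (0, 13/6, -9/11, 1)
Ac = (0, 0, -1773/4840, 483/1720)
Σ b_i: 407/702·1 + (-522/17927)·1 + (-1331/21276)·1 + 43/84·1 = 1 ✓
b·c: (-522/17927)·13/6 + (-1331/21276)·(-9/11) + 43/84·1 = 1/2 ✓
b·c²: (-522/17927)·169/36 + (-1331/21276)·81/121 + 43/84·1 = 1/3 ✓
b·Ac: (-1331/21276)·(-1773/4840) + 43/84·483/1720 = 1/6 ✓
b·c³: (-522/17927)·2197/216 + (-1331/21276)·(-729/1331) + 43/84·1 = 1/4 ✓
b·(c∘Ac): (-1331/21276)·15957/53240 + 43/84·483/1720 = 1/8 ✓
b·Ac²: (-1331/21276)·(-7683/9680) + 43/84·679/10320 = 1/12 ✓
b·A²c: 43/84·7/86 = 1/24 ✓; 4 stages ⇒ order 4.

4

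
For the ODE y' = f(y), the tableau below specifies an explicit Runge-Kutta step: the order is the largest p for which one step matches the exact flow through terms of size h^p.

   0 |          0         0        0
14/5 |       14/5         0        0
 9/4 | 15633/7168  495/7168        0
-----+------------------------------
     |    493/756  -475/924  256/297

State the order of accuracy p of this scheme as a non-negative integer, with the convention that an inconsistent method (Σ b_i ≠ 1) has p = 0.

3

b = (493/756, -475/924, 256/297)
c = (0, 14/5, 9/4)
Ac = (0, 0, 99/512)
Σ b_i: 493/756·1 + (-475/924)·1 + 256/297·1 = 1 ✓
b·c: (-475/924)·14/5 + 256/297·9/4 = 1/2 ✓
b·c²: (-475/924)·196/25 + 256/297·81/16 = 1/3 ✓
b·Ac: 256/297·99/512 = 1/6 ✓; 3 stages ⇒ order 3.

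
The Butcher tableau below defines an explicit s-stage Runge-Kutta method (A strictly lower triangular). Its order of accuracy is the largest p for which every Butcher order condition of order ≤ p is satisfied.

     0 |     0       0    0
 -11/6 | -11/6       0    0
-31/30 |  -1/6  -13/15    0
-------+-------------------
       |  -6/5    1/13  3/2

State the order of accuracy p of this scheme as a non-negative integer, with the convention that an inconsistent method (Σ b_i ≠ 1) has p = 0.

0

b = (-6/5, 1/13, 3/2)
c = (0, -11/6, -31/30)
Ac = (0, 0, 143/90)
Σ b_i: (-6/5)·1 + 1/13·1 + 3/2·1 = 49/130 ≠ 1 ⇒ order 0.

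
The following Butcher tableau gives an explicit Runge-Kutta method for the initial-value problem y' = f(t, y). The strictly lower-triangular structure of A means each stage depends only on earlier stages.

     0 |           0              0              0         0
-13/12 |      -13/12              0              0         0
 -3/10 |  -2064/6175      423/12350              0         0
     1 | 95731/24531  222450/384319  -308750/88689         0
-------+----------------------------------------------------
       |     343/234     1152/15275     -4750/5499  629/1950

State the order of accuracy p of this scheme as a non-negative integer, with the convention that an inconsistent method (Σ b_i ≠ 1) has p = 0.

b = (343/234, 1152/15275, -4750/5499, 629/1950)
c = (0, -13/12, -3/10, 1)
Ac = (0, 0, -141/3800, 525/1258)
Σ b_i: 343/234·1 + 1152/15275·1 + (-4750/5499)·1 + 629/1950·1 = 1 ✓
b·c: 1152/15275·(-13/12) + (-4750/5499)·(-3/10) + 629/1950·1 = 1/2 ✓
b·c²: 1152/15275·169/144 + (-4750/5499)·9/100 + 629/1950·1 = 1/3 ✓
b·Ac: (-4750/5499)·(-141/3800) + 629/1950·525/1258 = 1/6 ✓
b·c³: 1152/15275·(-2197/1728) + (-4750/5499)·(-27/1000) + 629/1950·1 = 1/4 ✓
b·(c∘Ac): (-4750/5499)·423/38000 + 629/1950·525/1258 = 1/8 ✓
b·Ac²: (-4750/5499)·611/15200 + 629/1950·325/888 = 1/12 ✓
b·A²c: 629/1950·325/2516 = 1/24 ✓; 4 stages ⇒ order 4.

4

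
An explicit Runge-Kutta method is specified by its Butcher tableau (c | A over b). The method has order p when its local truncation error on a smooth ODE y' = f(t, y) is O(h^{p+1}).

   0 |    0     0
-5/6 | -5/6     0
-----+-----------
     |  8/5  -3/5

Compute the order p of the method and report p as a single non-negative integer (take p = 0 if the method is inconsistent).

b = (8/5, -3/5)
c = (0, -5/6)
Σ b_i: 8/5·1 + (-3/5)·1 = 1 ✓
b·c: (-3/5)·(-5/6) = 1/2 ✓; 2 stages ⇒ order 2.

2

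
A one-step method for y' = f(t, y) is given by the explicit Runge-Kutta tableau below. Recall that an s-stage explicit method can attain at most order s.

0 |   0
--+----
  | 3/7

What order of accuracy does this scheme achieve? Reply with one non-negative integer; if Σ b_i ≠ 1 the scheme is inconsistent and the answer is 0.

0

b = (3/7)
c = (0)
Σ b_i: 3/7·1 = 3/7 ≠ 1 ⇒ order 0.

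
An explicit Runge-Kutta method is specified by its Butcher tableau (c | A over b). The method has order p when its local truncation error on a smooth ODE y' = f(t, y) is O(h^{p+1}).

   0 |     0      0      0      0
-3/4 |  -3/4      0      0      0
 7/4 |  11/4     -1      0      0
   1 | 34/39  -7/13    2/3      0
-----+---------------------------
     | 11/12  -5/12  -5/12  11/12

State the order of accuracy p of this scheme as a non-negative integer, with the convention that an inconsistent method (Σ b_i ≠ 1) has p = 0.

b = (11/12, -5/12, -5/12, 11/12)
c = (0, -3/4, 7/4, 1)
Ac = (0, 0, 3/4, 245/156)
Σ b_i: 11/12·1 + (-5/12)·1 + (-5/12)·1 + 11/12·1 = 1 ✓
b·c: (-5/12)·(-3/4) + (-5/12)·7/4 + 11/12·1 = 1/2 ✓
b·c²: (-5/12)·9/16 + (-5/12)·49/16 + 11/12·1 = -19/32 ≠ 1/3 ⇒ order 2.
b·Ac: (-5/12)·3/4 + 11/12·245/156 = 1055/936 ≠ 1/6

2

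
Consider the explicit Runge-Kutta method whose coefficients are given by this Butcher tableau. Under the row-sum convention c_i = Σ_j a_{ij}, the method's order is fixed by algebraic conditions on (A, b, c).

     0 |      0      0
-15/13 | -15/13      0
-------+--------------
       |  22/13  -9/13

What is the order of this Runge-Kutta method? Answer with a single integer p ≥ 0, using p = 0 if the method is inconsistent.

b = (22/13, -9/13)
c = (0, -15/13)
Σ b_i: 22/13·1 + (-9/13)·1 = 1 ✓
b·c: (-9/13)·(-15/13) = 135/169 ≠ 1/2 ⇒ order 1.

1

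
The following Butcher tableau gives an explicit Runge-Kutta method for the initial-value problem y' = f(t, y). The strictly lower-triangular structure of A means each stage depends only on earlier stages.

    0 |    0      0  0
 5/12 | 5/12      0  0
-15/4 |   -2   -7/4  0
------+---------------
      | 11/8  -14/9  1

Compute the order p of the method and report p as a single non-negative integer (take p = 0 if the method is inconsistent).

b = (11/8, -14/9, 1)
c = (0, 5/12, -15/4)
Ac = (0, 0, -35/48)
Σ b_i: 11/8·1 + (-14/9)·1 + 1·1 = 59/72 ≠ 1 ⇒ order 0.

0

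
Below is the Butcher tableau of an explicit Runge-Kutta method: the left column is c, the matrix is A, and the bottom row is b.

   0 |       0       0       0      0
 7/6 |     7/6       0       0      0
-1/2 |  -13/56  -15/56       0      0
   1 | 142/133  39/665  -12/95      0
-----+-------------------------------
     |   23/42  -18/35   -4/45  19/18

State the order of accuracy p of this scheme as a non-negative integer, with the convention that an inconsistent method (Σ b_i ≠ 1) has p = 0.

4

b = (23/42, -18/35, -4/45, 19/18)
c = (0, 7/6, -1/2, 1)
Ac = (0, 0, -5/16, 5/38)
Σ b_i: 23/42·1 + (-18/35)·1 + (-4/45)·1 + 19/18·1 = 1 ✓
b·c: (-18/35)·7/6 + (-4/45)·(-1/2) + 19/18·1 = 1/2 ✓
b·c²: (-18/35)·49/36 + (-4/45)·1/4 + 19/18·1 = 1/3 ✓
b·Ac: (-4/45)·(-5/16) + 19/18·5/38 = 1/6 ✓
b·c³: (-18/35)·343/216 + (-4/45)·(-1/8) + 19/18·1 = 1/4 ✓
b·(c∘Ac): (-4/45)·5/32 + 19/18·5/38 = 1/8 ✓
b·Ac²: (-4/45)·(-35/96) + 19/18·11/228 = 1/12 ✓
b·A²c: 19/18·3/76 = 1/24 ✓; 4 stages ⇒ order 4.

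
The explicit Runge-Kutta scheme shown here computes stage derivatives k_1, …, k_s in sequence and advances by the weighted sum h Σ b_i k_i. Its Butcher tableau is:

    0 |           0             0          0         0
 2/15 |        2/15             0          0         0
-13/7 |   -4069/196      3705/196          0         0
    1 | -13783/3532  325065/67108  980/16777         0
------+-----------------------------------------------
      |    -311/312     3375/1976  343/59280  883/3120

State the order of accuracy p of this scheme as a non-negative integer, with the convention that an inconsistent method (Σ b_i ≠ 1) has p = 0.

b = (-311/312, 3375/1976, 343/59280, 883/3120)
c = (0, 2/15, -13/7, 1)
Ac = (0, 0, 247/98, 949/1766)
Σ b_i: (-311/312)·1 + 3375/1976·1 + 343/59280·1 + 883/3120·1 = 1 ✓
b·c: 3375/1976·2/15 + 343/59280·(-13/7) + 883/3120·1 = 1/2 ✓
b·c²: 3375/1976·4/225 + 343/59280·169/49 + 883/3120·1 = 1/3 ✓
b·Ac: 343/59280·247/98 + 883/3120·949/1766 = 1/6 ✓
b·c³: 3375/1976·8/3375 + 343/59280·(-2197/343) + 883/3120·1 = 1/4 ✓
b·(c∘Ac): 343/59280·(-3211/686) + 883/3120·949/1766 = 1/8 ✓
b·Ac²: 343/59280·247/735 + 883/3120·3809/13245 = 1/12 ✓
b·A²c: 883/3120·130/883 = 1/24 ✓; 4 stages ⇒ order 4.

4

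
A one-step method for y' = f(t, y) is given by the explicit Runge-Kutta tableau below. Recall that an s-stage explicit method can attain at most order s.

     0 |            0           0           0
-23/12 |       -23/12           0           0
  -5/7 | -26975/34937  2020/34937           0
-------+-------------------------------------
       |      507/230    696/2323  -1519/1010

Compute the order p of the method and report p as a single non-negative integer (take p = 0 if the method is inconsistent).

3

b = (507/230, 696/2323, -1519/1010)
c = (0, -23/12, -5/7)
Ac = (0, 0, -505/4557)
Σ b_i: 507/230·1 + 696/2323·1 + (-1519/1010)·1 = 1 ✓
b·c: 696/2323·(-23/12) + (-1519/1010)·(-5/7) = 1/2 ✓
b·c²: 696/2323·529/144 + (-1519/1010)·25/49 = 1/3 ✓
b·Ac: (-1519/1010)·(-505/4557) = 1/6 ✓; 3 stages ⇒ order 3.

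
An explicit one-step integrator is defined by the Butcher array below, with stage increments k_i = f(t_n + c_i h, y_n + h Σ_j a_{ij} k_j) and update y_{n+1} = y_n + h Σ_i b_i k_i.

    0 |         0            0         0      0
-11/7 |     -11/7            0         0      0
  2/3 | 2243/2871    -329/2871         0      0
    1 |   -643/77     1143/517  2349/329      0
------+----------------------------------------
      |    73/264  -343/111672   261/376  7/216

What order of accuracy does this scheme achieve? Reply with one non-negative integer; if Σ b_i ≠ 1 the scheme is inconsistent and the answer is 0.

b = (73/264, -343/111672, 261/376, 7/216)
c = (0, -11/7, 2/3, 1)
Ac = (0, 0, 47/261, 9/7)
Σ b_i: 73/264·1 + (-343/111672)·1 + 261/376·1 + 7/216·1 = 1 ✓
b·c: (-343/111672)·(-11/7) + 261/376·2/3 + 7/216·1 = 1/2 ✓
b·c²: (-343/111672)·121/49 + 261/376·4/9 + 7/216·1 = 1/3 ✓
b·Ac: 261/376·47/261 + 7/216·9/7 = 1/6 ✓
b·c³: (-343/111672)·(-1331/343) + 261/376·8/27 + 7/216·1 = 1/4 ✓
b·(c∘Ac): 261/376·94/783 + 7/216·9/7 = 1/8 ✓
b·Ac²: 261/376·(-517/1827) + 7/216·423/49 = 1/12 ✓
b·A²c: 7/216·9/7 = 1/24 ✓; 4 stages ⇒ order 4.

4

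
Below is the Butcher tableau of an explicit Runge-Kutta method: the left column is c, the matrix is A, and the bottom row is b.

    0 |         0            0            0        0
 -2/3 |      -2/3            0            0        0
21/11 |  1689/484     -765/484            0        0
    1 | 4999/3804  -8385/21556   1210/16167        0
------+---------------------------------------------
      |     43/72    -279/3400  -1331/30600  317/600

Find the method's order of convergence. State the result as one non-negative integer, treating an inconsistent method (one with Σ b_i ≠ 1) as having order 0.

4

b = (43/72, -279/3400, -1331/30600, 317/600)
c = (0, -2/3, 21/11, 1)
Ac = (0, 0, 255/242, 255/634)
Σ b_i: 43/72·1 + (-279/3400)·1 + (-1331/30600)·1 + 317/600·1 = 1 ✓
b·c: (-279/3400)·(-2/3) + (-1331/30600)·21/11 + 317/600·1 = 1/2 ✓
b·c²: (-279/3400)·4/9 + (-1331/30600)·441/121 + 317/600·1 = 1/3 ✓
b·Ac: (-1331/30600)·255/242 + 317/600·255/634 = 1/6 ✓
b·c³: (-279/3400)·(-8/27) + (-1331/30600)·9261/1331 + 317/600·1 = 1/4 ✓
b·(c∘Ac): (-1331/30600)·5355/2662 + 317/600·255/634 = 1/8 ✓
b·Ac²: (-1331/30600)·(-85/121) + 317/600·95/951 = 1/12 ✓
b·A²c: 317/600·25/317 = 1/24 ✓; 4 stages ⇒ order 4.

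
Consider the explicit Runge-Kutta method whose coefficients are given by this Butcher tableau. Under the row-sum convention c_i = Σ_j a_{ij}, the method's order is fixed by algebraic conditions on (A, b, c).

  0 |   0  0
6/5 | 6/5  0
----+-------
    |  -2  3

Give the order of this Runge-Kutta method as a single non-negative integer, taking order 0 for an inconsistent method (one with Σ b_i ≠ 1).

1

b = (-2, 3)
c = (0, 6/5)
Σ b_i: (-2)·1 + 3·1 = 1 ✓
b·c: 3·6/5 = 18/5 ≠ 1/2 ⇒ order 1.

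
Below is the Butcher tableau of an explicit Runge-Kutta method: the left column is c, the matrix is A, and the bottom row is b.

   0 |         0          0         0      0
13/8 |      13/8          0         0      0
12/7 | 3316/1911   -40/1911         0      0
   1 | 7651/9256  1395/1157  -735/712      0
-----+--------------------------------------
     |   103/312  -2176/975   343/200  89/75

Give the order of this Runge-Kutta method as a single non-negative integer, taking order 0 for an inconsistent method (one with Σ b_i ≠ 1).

4

b = (103/312, -2176/975, 343/200, 89/75)
c = (0, 13/8, 12/7, 1)
Ac = (0, 0, -5/147, 135/712)
Σ b_i: 103/312·1 + (-2176/975)·1 + 343/200·1 + 89/75·1 = 1 ✓
b·c: (-2176/975)·13/8 + 343/200·12/7 + 89/75·1 = 1/2 ✓
b·c²: (-2176/975)·169/64 + 343/200·144/49 + 89/75·1 = 1/3 ✓
b·Ac: 343/200·(-5/147) + 89/75·135/712 = 1/6 ✓
b·c³: (-2176/975)·2197/512 + 343/200·1728/343 + 89/75·1 = 1/4 ✓
b·(c∘Ac): 343/200·(-20/343) + 89/75·135/712 = 1/8 ✓
b·Ac²: 343/200·(-65/1176) + 89/75·855/5696 = 1/12 ✓
b·A²c: 89/75·25/712 = 1/24 ✓; 4 stages ⇒ order 4.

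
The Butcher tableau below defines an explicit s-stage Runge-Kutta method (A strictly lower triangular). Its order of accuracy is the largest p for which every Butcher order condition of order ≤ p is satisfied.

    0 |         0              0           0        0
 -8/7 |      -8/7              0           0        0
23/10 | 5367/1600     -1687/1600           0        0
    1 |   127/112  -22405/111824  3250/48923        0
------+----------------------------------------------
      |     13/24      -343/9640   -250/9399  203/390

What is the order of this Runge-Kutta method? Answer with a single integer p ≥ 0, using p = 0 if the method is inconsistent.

b = (13/24, -343/9640, -250/9399, 203/390)
c = (0, -8/7, 23/10, 1)
Ac = (0, 0, 241/200, 155/406)
Σ b_i: 13/24·1 + (-343/9640)·1 + (-250/9399)·1 + 203/390·1 = 1 ✓
b·c: (-343/9640)·(-8/7) + (-250/9399)·23/10 + 203/390·1 = 1/2 ✓
b·c²: (-343/9640)·64/49 + (-250/9399)·529/100 + 203/390·1 = 1/3 ✓
b·Ac: (-250/9399)·241/200 + 203/390·155/406 = 1/6 ✓
b·c³: (-343/9640)·(-512/343) + (-250/9399)·12167/1000 + 203/390·1 = 1/4 ✓
b·(c∘Ac): (-250/9399)·5543/2000 + 203/390·155/406 = 1/8 ✓
b·Ac²: (-250/9399)·(-241/175) + 203/390·255/2842 = 1/12 ✓
b·A²c: 203/390·65/812 = 1/24 ✓; 4 stages ⇒ order 4.

4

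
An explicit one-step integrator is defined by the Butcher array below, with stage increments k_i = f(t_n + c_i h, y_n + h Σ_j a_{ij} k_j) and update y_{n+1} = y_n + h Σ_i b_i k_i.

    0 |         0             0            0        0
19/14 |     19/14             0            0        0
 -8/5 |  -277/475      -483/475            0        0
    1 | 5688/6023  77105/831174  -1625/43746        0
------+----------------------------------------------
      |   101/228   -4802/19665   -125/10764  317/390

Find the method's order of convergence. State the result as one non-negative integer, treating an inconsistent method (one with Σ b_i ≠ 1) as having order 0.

b = (101/228, -4802/19665, -125/10764, 317/390)
c = (0, 19/14, -8/5, 1)
Ac = (0, 0, -69/50, 235/1268)
Σ b_i: 101/228·1 + (-4802/19665)·1 + (-125/10764)·1 + 317/390·1 = 1 ✓
b·c: (-4802/19665)·19/14 + (-125/10764)·(-8/5) + 317/390·1 = 1/2 ✓
b·c²: (-4802/19665)·361/196 + (-125/10764)·64/25 + 317/390·1 = 1/3 ✓
b·Ac: (-125/10764)·(-69/50) + 317/390·235/1268 = 1/6 ✓
b·c³: (-4802/19665)·6859/2744 + (-125/10764)·(-512/125) + 317/390·1 = 1/4 ✓
b·(c∘Ac): (-125/10764)·276/125 + 317/390·235/1268 = 1/8 ✓
b·Ac²: (-125/10764)·(-1311/700) + 317/390·1345/17752 = 1/12 ✓
b·A²c: 317/390·65/1268 = 1/24 ✓; 4 stages ⇒ order 4.

4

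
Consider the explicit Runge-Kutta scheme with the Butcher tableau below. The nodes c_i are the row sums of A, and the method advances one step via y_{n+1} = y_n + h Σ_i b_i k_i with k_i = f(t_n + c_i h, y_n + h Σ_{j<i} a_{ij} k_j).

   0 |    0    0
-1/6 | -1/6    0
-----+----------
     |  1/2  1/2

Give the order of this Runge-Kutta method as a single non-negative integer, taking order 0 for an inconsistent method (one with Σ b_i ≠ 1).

1

b = (1/2, 1/2)
c = (0, -1/6)
Σ b_i: 1/2·1 + 1/2·1 = 1 ✓
b·c: 1/2·(-1/6) = -1/12 ≠ 1/2 ⇒ order 1.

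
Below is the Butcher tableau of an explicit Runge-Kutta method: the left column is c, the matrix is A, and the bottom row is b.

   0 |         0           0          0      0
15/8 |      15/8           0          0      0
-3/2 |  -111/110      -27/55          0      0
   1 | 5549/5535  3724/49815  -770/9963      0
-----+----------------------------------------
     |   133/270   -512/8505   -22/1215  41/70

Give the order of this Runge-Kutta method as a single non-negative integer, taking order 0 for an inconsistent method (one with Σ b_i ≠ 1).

4

b = (133/270, -512/8505, -22/1215, 41/70)
c = (0, 15/8, -3/2, 1)
Ac = (0, 0, -81/88, 21/82)
Σ b_i: 133/270·1 + (-512/8505)·1 + (-22/1215)·1 + 41/70·1 = 1 ✓
b·c: (-512/8505)·15/8 + (-22/1215)·(-3/2) + 41/70·1 = 1/2 ✓
b·c²: (-512/8505)·225/64 + (-22/1215)·9/4 + 41/70·1 = 1/3 ✓
b·Ac: (-22/1215)·(-81/88) + 41/70·21/82 = 1/6 ✓
b·c³: (-512/8505)·3375/512 + (-22/1215)·(-27/8) + 41/70·1 = 1/4 ✓
b·(c∘Ac): (-22/1215)·243/176 + 41/70·21/82 = 1/8 ✓
b·Ac²: (-22/1215)·(-1215/704) + 41/70·175/1968 = 1/12 ✓
b·A²c: 41/70·35/492 = 1/24 ✓; 4 stages ⇒ order 4.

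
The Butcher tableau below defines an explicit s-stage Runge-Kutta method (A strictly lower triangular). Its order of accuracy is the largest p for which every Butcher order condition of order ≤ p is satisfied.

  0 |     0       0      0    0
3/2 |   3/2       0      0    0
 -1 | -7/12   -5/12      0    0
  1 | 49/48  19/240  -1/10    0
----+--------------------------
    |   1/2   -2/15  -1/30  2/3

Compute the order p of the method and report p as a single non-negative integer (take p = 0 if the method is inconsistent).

b = (1/2, -2/15, -1/30, 2/3)
c = (0, 3/2, -1, 1)
Ac = (0, 0, -5/8, 7/32)
Σ b_i: 1/2·1 + (-2/15)·1 + (-1/30)·1 + 2/3·1 = 1 ✓
b·c: (-2/15)·3/2 + (-1/30)·(-1) + 2/3·1 = 1/2 ✓
b·c²: (-2/15)·9/4 + (-1/30)·1 + 2/3·1 = 1/3 ✓
b·Ac: (-1/30)·(-5/8) + 2/3·7/32 = 1/6 ✓
b·c³: (-2/15)·27/8 + (-1/30)·(-1) + 2/3·1 = 1/4 ✓
b·(c∘Ac): (-1/30)·5/8 + 2/3·7/32 = 1/8 ✓
b·Ac²: (-1/30)·(-15/16) + 2/3·5/64 = 1/12 ✓
b·A²c: 2/3·1/16 = 1/24 ✓; 4 stages ⇒ order 4.

4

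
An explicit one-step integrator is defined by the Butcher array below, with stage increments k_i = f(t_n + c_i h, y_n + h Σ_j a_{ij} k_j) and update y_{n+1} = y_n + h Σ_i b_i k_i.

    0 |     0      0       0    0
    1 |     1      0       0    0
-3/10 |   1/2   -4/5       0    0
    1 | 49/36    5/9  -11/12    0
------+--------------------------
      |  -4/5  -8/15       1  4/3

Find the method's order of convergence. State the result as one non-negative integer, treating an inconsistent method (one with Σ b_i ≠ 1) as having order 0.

b = (-4/5, -8/15, 1, 4/3)
c = (0, 1, -3/10, 1)
Ac = (0, 0, -4/5, 299/360)
Σ b_i: (-4/5)·1 + (-8/15)·1 + 1·1 + 4/3·1 = 1 ✓
b·c: (-8/15)·1 + 1·(-3/10) + 4/3·1 = 1/2 ✓
b·c²: (-8/15)·1 + 1·9/100 + 4/3·1 = 89/100 ≠ 1/3 ⇒ order 2.
b·Ac: 1·(-4/5) + 4/3·299/360 = 83/270 ≠ 1/6

2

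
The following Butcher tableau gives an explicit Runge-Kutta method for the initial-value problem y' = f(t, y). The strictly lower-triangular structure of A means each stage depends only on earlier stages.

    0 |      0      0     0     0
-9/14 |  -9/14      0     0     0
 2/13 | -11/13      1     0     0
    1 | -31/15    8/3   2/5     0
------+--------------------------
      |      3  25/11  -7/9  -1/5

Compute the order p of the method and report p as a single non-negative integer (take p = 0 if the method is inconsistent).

0

b = (3, 25/11, -7/9, -1/5)
c = (0, -9/14, 2/13, 1)
Ac = (0, 0, -9/14, -752/455)
Σ b_i: 3·1 + 25/11·1 + (-7/9)·1 + (-1/5)·1 = 2126/495 ≠ 1 ⇒ order 0.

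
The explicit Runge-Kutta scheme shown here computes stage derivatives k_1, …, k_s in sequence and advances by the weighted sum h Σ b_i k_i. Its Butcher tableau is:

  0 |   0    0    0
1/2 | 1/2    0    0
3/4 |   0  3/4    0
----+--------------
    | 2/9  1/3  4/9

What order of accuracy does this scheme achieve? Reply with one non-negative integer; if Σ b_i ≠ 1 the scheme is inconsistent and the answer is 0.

b = (2/9, 1/3, 4/9)
c = (0, 1/2, 3/4)
Ac = (0, 0, 3/8)
Σ b_i: 2/9·1 + 1/3·1 + 4/9·1 = 1 ✓
b·c: 1/3·1/2 + 4/9·3/4 = 1/2 ✓
b·c²: 1/3·1/4 + 4/9·9/16 = 1/3 ✓
b·Ac: 4/9·3/8 = 1/6 ✓; 3 stages ⇒ order 3.

3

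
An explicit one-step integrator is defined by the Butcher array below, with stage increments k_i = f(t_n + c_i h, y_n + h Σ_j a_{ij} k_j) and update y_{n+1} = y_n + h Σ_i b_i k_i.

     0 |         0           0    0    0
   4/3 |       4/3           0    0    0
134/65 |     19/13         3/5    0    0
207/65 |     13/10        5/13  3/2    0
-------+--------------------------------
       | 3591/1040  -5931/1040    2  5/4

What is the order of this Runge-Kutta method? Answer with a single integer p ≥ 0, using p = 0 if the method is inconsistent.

b = (3591/1040, -5931/1040, 2, 5/4)
c = (0, 4/3, 134/65, 207/65)
Ac = (0, 0, 4/5, 703/195)
Σ b_i: 3591/1040·1 + (-5931/1040)·1 + 2·1 + 5/4·1 = 1 ✓
b·c: (-5931/1040)·4/3 + 2·134/65 + 5/4·207/65 = 1/2 ✓
b·c²: (-5931/1040)·16/9 + 2·17956/4225 + 5/4·42849/4225 = 186553/16900 ≠ 1/3 ⇒ order 2.
b·Ac: 2·4/5 + 5/4·703/195 = 4763/780 ≠ 1/6

2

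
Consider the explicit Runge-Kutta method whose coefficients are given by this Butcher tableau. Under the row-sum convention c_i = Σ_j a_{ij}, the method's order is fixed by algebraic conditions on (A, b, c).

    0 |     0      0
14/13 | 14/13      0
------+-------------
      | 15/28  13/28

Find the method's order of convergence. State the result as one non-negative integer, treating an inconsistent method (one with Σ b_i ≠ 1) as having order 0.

2

b = (15/28, 13/28)
c = (0, 14/13)
Σ b_i: 15/28·1 + 13/28·1 = 1 ✓
b·c: 13/28·14/13 = 1/2 ✓; 2 stages ⇒ order 2.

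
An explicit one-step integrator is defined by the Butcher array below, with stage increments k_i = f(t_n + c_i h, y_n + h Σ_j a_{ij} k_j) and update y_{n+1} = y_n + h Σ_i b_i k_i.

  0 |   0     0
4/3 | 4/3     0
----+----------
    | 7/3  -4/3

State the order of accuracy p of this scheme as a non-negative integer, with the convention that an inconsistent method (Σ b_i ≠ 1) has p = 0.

1

b = (7/3, -4/3)
c = (0, 4/3)
Σ b_i: 7/3·1 + (-4/3)·1 = 1 ✓
b·c: (-4/3)·4/3 = -16/9 ≠ 1/2 ⇒ order 1.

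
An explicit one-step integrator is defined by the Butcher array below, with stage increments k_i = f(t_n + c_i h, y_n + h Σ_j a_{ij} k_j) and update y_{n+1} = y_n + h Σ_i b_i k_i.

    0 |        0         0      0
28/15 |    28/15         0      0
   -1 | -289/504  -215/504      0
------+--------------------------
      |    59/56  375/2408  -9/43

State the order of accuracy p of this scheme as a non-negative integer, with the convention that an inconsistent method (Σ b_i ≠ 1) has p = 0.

3

b = (59/56, 375/2408, -9/43)
c = (0, 28/15, -1)
Ac = (0, 0, -43/54)
Σ b_i: 59/56·1 + 375/2408·1 + (-9/43)·1 = 1 ✓
b·c: 375/2408·28/15 + (-9/43)·(-1) = 1/2 ✓
b·c²: 375/2408·784/225 + (-9/43)·1 = 1/3 ✓
b·Ac: (-9/43)·(-43/54) = 1/6 ✓; 3 stages ⇒ order 3.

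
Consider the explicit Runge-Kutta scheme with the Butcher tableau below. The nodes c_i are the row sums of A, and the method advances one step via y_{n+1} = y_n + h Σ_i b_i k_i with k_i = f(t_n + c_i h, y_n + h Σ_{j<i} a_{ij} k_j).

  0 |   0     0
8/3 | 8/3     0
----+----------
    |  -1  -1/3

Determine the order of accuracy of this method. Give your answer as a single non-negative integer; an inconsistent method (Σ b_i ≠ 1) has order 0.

0

b = (-1, -1/3)
c = (0, 8/3)
Σ b_i: (-1)·1 + (-1/3)·1 = -4/3 ≠ 1 ⇒ order 0.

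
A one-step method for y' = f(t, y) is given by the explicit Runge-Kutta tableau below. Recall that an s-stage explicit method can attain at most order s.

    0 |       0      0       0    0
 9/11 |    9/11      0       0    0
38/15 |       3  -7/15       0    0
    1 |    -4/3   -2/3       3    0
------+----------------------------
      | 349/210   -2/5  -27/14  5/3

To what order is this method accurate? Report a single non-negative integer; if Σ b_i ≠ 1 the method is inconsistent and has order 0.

b = (349/210, -2/5, -27/14, 5/3)
c = (0, 9/11, 38/15, 1)
Ac = (0, 0, -21/55, 388/55)
Σ b_i: 349/210·1 + (-2/5)·1 + (-27/14)·1 + 5/3·1 = 1 ✓
b·c: (-2/5)·9/11 + (-27/14)·38/15 + 5/3·1 = -4096/1155 ≠ 1/2 ⇒ order 1.

1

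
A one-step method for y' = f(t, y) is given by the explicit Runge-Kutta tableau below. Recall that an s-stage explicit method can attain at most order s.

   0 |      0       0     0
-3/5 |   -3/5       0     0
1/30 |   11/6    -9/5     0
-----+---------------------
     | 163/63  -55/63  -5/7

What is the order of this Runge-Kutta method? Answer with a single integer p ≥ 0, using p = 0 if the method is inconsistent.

2

b = (163/63, -55/63, -5/7)
c = (0, -3/5, 1/30)
Ac = (0, 0, 27/25)
Σ b_i: 163/63·1 + (-55/63)·1 + (-5/7)·1 = 1 ✓
b·c: (-55/63)·(-3/5) + (-5/7)·1/30 = 1/2 ✓
b·c²: (-55/63)·9/25 + (-5/7)·1/900 = -397/1260 ≠ 1/3 ⇒ order 2.
b·Ac: (-5/7)·27/25 = -27/35 ≠ 1/6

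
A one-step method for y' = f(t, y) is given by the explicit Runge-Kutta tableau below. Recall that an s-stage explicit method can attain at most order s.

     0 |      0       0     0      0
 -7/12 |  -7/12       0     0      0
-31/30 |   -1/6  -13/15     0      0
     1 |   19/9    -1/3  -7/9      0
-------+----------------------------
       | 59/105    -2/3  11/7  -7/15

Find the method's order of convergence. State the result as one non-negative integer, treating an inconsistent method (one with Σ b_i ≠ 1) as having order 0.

b = (59/105, -2/3, 11/7, -7/15)
c = (0, -7/12, -31/30, 1)
Ac = (0, 0, 91/180, 539/540)
Σ b_i: 59/105·1 + (-2/3)·1 + 11/7·1 + (-7/15)·1 = 1 ✓
b·c: (-2/3)·(-7/12) + 11/7·(-31/30) + (-7/15)·1 = -536/315 ≠ 1/2 ⇒ order 1.

1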